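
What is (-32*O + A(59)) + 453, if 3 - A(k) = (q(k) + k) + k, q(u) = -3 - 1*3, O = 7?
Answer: 120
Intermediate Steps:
q(u) = -6 (q(u) = -3 - 3 = -6)
A(k) = 9 - 2*k (A(k) = 3 - ((-6 + k) + k) = 3 - (-6 + 2*k) = 3 + (6 - 2*k) = 9 - 2*k)
(-32*O + A(59)) + 453 = (-32*7 + (9 - 2*59)) + 453 = (-224 + (9 - 118)) + 453 = (-224 - 109) + 453 = -333 + 453 = 120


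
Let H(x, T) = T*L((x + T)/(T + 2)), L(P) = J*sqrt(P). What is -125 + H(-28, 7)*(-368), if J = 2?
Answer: -125 - 5152*I*sqrt(21)/3 ≈ -125.0 - 7869.8*I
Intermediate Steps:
L(P) = 2*sqrt(P)
H(x, T) = 2*T*sqrt((T + x)/(2 + T)) (H(x, T) = T*(2*sqrt((x + T)/(T + 2))) = T*(2*sqrt((T + x)/(2 + T))) = 2*T*sqrt((T + x)/(2 + T)))
-125 + H(-28, 7)*(-368) = -125 + (2*7*sqrt((7 - 28)/(2 + 7)))*(-368) = -125 + (2*7*sqrt(-21/9))*(-368) = -125 + (2*7*sqrt((1/9)*(-21)))*(-368) = -125 + (2*7*sqrt(-7/3))*(-368) = -125 + (2*7*(I*sqrt(21)/3))*(-368) = -125 + (14*I*sqrt(21)/3)*(-368) = -125 - 5152*I*sqrt(21)/3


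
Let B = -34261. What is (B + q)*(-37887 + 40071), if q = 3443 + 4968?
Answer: -56456400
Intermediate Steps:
q = 8411
(B + q)*(-37887 + 40071) = (-34261 + 8411)*(-37887 + 40071) = -25850*2184 = -56456400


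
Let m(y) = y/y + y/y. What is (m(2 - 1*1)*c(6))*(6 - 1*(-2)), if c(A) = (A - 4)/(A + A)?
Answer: 8/3 ≈ 2.6667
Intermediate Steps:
m(y) = 2 (m(y) = 1 + 1 = 2)
c(A) = (-4 + A)/(2*A) (c(A) = (-4 + A)/((2*A)) = (-4 + A)*(1/(2*A)) = (-4 + A)/(2*A))
(m(2 - 1*1)*c(6))*(6 - 1*(-2)) = (2*((½)*(-4 + 6)/6))*(6 - 1*(-2)) = (2*((½)*(⅙)*2))*(6 + 2) = (2*(⅙))*8 = (⅓)*8 = 8/3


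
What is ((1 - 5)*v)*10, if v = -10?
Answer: 400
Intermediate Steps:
((1 - 5)*v)*10 = ((1 - 5)*(-10))*10 = -4*(-10)*10 = 40*10 = 400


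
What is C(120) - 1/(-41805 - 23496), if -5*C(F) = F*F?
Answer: -188066879/65301 ≈ -2880.0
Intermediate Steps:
C(F) = -F²/5 (C(F) = -F*F/5 = -F²/5)
C(120) - 1/(-41805 - 23496) = -⅕*120² - 1/(-41805 - 23496) = -⅕*14400 - 1/(-65301) = -2880 - 1*(-1/65301) = -2880 + 1/65301 = -188066879/65301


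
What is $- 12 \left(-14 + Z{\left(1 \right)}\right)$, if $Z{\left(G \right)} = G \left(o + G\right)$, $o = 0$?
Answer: $156$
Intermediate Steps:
$Z{\left(G \right)} = G^{2}$ ($Z{\left(G \right)} = G \left(0 + G\right) = G G = G^{2}$)
$- 12 \left(-14 + Z{\left(1 \right)}\right) = - 12 \left(-14 + 1^{2}\right) = - 12 \left(-14 + 1\right) = \left(-12\right) \left(-13\right) = 156$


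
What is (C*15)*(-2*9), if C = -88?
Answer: 23760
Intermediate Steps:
(C*15)*(-2*9) = (-88*15)*(-2*9) = -1320*(-18) = 23760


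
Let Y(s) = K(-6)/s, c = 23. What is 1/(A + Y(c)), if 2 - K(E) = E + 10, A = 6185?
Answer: 23/142253 ≈ 0.00016168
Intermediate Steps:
K(E) = -8 - E (K(E) = 2 - (E + 10) = 2 - (10 + E) = 2 + (-10 - E) = -8 - E)
Y(s) = -2/s (Y(s) = (-8 - 1*(-6))/s = (-8 + 6)/s = -2/s)
1/(A + Y(c)) = 1/(6185 - 2/23) = 1/(142253/23) = 23/142253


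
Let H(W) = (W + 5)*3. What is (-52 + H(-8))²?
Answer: 3721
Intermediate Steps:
H(W) = 15 + 3*W (H(W) = (5 + W)*3 = 15 + 3*W)
(-52 + H(-8))² = (-52 + (15 + 3*(-8)))² = (-52 + (15 - 24))² = (-52 - 9)² = (-61)² = 3721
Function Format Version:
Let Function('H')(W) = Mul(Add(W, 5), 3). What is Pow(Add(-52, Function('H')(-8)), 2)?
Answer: 3721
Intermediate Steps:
Function('H')(W) = Add(15, Mul(3, W)) (Function('H')(W) = Mul(Add(5, W), 3) = Add(15, Mul(3, W)))
Pow(Add(-52, Function('H')(-8)), 2) = Pow(Add(-52, Add(15, Mul(3, -8))), 2) = Pow(Add(-52, Add(15, -24)), 2) = Pow(Add(-52, -9), 2) = Pow(-61, 2) = 3721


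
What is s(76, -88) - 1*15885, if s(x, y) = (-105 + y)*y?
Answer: 1099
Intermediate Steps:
s(x, y) = y*(-105 + y)
s(76, -88) - 1*15885 = -88*(-105 - 88) - 1*15885 = -88*(-193) - 15885 = 16984 - 15885 = 1099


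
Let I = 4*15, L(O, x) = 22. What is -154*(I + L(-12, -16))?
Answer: -12628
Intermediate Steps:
I = 60
-154*(I + L(-12, -16)) = -154*(60 + 22) = -154*82 = -12628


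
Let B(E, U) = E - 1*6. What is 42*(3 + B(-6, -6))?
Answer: -378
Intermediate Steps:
B(E, U) = -6 + E (B(E, U) = E - 6 = -6 + E)
42*(3 + B(-6, -6)) = 42*(3 + (-6 - 6)) = 42*(3 - 12) = 42*(-9) = -378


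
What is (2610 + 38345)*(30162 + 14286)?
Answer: 1820367840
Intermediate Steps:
(2610 + 38345)*(30162 + 14286) = 40955*44448 = 1820367840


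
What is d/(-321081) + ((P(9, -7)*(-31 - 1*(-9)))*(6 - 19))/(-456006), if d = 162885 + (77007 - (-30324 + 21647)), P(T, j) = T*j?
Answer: -17927286326/24402477081 ≈ -0.73465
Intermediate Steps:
d = 248569 (d = 162885 + (77007 - 1*(-8677)) = 162885 + (77007 + 8677) = 162885 + 85684 = 248569)
d/(-321081) + ((P(9, -7)*(-31 - 1*(-9)))*(6 - 19))/(-456006) = 248569/(-321081) + (((9*(-7))*(-31 - 1*(-9)))*(6 - 19))/(-456006) = 248569*(-1/321081) + (-63*(-31 + 9)*(-13))*(-1/456006) = -248569/321081 + (-63*(-22)*(-13))*(-1/456006) = -248569/321081 + (1386*(-13))*(-1/456006) = -248569/321081 - 18018*(-1/456006) = -248569/321081 + 3003/76001 = -17927286326/24402477081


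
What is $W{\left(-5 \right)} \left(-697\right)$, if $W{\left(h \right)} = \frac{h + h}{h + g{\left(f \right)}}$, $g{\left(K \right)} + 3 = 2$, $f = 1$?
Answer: $- \frac{3485}{3} \approx -1161.7$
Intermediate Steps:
$g{\left(K \right)} = -1$ ($g{\left(K \right)} = -3 + 2 = -1$)
$W{\left(h \right)} = \frac{2 h}{-1 + h}$ ($W{\left(h \right)} = \frac{h + h}{h - 1} = \frac{2 h}{-1 + h}$)
$W{\left(-5 \right)} \left(-697\right) = 2 \left(-5\right) \frac{1}{-1 - 5} \left(-697\right) = 2 \left(-5\right) \frac{1}{-6} \left(-697\right) = 2 \left(-5\right) \left(- \frac{1}{6}\right) \left(-697\right) = \frac{5}{3} \left(-697\right) = - \frac{3485}{3}$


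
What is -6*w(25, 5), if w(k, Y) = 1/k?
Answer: -6/25 ≈ -0.24000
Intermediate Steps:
-6*w(25, 5) = -6/25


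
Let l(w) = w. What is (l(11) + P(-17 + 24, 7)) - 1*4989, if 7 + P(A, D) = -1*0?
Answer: -4985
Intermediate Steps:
P(A, D) = -7 (P(A, D) = -7 - 1*0 = -7 + 0 = -7)
(l(11) + P(-17 + 24, 7)) - 1*4989 = (11 - 7) - 1*4989 = 4 - 4989 = -4985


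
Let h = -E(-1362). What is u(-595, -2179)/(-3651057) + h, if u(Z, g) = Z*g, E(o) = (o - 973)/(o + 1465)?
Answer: 8391678080/376058871 ≈ 22.315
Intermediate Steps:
E(o) = (-973 + o)/(1465 + o)
h = 2335/103 (h = -(-973 - 1362)/(1465 - 1362) = -(-2335)/103 = -1*(-2335/103) = 2335/103 ≈ 22.670)
u(-595, -2179)/(-3651057) + h = -595*(-2179)/(-3651057) + 2335/103 = 1296505*(-1/3651057) + 2335/103 = -1296505/3651057 + 2335/103 = 8391678080/376058871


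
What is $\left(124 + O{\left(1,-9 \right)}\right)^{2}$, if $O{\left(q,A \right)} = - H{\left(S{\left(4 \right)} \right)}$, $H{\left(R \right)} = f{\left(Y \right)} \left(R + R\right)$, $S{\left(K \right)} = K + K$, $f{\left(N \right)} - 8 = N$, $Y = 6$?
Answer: $10000$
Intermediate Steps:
$f{\left(N \right)} = 8 + N$
$S{\left(K \right)} = 2 K$
$H{\left(R \right)} = 28 R$ ($H{\left(R \right)} = \left(8 + 6\right) \left(R + R\right) = 14 \cdot 2 R = 28 R$)
$O{\left(q,A \right)} = -224$ ($O{\left(q,A \right)} = - 28 \cdot 2 \cdot 4 = - 28 \cdot 8 = \left(-1\right) 224 = -224$)
$\left(124 + O{\left(1,-9 \right)}\right)^{2} = \left(124 - 224\right)^{2} = \left(-100\right)^{2} = 10000$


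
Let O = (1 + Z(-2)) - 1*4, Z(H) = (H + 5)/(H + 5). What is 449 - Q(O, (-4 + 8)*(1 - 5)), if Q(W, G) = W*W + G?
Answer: 461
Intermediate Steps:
Z(H) = 1 (Z(H) = (5 + H)/(5 + H) = 1)
O = -2 (O = (1 + 1) - 1*4 = 2 - 4 = -2)
Q(W, G) = G + W² (Q(W, G) = W² + G = G + W²)
449 - Q(O, (-4 + 8)*(1 - 5)) = 449 - ((-4 + 8)*(1 - 5) + (-2)²) = 449 - (4*(-4) + 4) = 449 - (-16 + 4) = 449 - 1*(-12) = 449 + 12 = 461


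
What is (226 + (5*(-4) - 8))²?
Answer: 39204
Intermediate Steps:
(226 + (5*(-4) - 8))² = (226 + (-20 - 8))² = (226 - 28)² = 198² = 39204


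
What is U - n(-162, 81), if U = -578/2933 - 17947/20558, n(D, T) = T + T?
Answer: -9832572543/60296614 ≈ -163.07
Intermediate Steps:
n(D, T) = 2*T
U = -64521075/60296614 (U = -578*1/2933 - 17947*1/20558 = -578/2933 - 17947/20558 = -64521075/60296614 ≈ -1.0701)
U - n(-162, 81) = -64521075/60296614 - 2*81 = -64521075/60296614 - 1*162 = -64521075/60296614 - 162 = -9832572543/60296614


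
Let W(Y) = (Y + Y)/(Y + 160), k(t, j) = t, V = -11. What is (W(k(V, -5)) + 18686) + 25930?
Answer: 6647762/149 ≈ 44616.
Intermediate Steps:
W(Y) = 2*Y/(160 + Y) (W(Y) = (2*Y)/(160 + Y) = 2*Y/(160 + Y))
(W(k(V, -5)) + 18686) + 25930 = (2*(-11)/(160 - 11) + 18686) + 25930 = (2*(-11)/149 + 18686) + 25930 = (2*(-11)*(1/149) + 18686) + 25930 = (-22/149 + 18686) + 25930 = 2784192/149 + 25930 = 6647762/149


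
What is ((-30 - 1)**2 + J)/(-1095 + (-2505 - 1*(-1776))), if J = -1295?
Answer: 167/912 ≈ 0.18311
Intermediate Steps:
((-30 - 1)**2 + J)/(-1095 + (-2505 - 1*(-1776))) = ((-30 - 1)**2 - 1295)/(-1095 + (-2505 - 1*(-1776))) = ((-31)**2 - 1295)/(-1095 + (-2505 + 1776)) = (961 - 1295)/(-1095 - 729) = -334/(-1824) = -334*(-1/1824) = 167/912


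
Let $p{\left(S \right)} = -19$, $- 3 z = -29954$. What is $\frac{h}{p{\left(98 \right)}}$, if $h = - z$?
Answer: $\frac{29954}{57} \approx 525.51$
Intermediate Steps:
$z = \frac{29954}{3}$ ($z = \left(- \frac{1}{3}\right) \left(-29954\right) = \frac{29954}{3} \approx 9984.7$)
$h = - \frac{29954}{3}$ ($h = \left(-1\right) \frac{29954}{3} = - \frac{29954}{3} \approx -9984.7$)
$\frac{h}{p{\left(98 \right)}} = - \frac{29954}{3 \left(-19\right)} = \left(- \frac{29954}{3}\right) \left(- \frac{1}{19}\right) = \frac{29954}{57}$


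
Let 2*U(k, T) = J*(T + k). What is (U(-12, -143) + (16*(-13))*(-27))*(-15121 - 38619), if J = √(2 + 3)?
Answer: -301803840 + 4164850*√5 ≈ -2.9249e+8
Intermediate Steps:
J = √5 ≈ 2.2361
U(k, T) = √5*(T + k)/2 (U(k, T) = (√5*(T + k))/2 = √5*(T + k)/2)
(U(-12, -143) + (16*(-13))*(-27))*(-15121 - 38619) = (√5*(-143 - 12)/2 + (16*(-13))*(-27))*(-15121 - 38619) = ((½)*√5*(-155) - 208*(-27))*(-53740) = (-155*√5/2 + 5616)*(-53740) = (5616 - 155*√5/2)*(-53740) = -301803840 + 4164850*√5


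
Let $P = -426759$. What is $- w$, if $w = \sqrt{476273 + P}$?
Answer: $- \sqrt{49514} \approx -222.52$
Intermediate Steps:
$w = \sqrt{49514}$ ($w = \sqrt{476273 - 426759} = \sqrt{49514} \approx 222.52$)
$- w = - \sqrt{49514}$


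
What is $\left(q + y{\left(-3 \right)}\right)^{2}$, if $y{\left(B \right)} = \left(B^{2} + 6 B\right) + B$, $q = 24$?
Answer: $144$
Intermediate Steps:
$y{\left(B \right)} = B^{2} + 7 B$
$\left(q + y{\left(-3 \right)}\right)^{2} = \left(24 - 3 \left(7 - 3\right)\right)^{2} = \left(24 - 12\right)^{2} = 12^{2} = 144$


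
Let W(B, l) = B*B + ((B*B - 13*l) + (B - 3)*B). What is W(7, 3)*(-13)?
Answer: -1131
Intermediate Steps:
W(B, l) = -13*l + 2*B² + B*(-3 + B) (W(B, l) = B² + ((B² - 13*l) + (-3 + B)*B) = B² + ((B² - 13*l) + B*(-3 + B)) = B² + (B² - 13*l + B*(-3 + B)) = -13*l + 2*B² + B*(-3 + B))
W(7, 3)*(-13) = (-13*3 - 3*7 + 3*7²)*(-13) = (-39 - 21 + 3*49)*(-13) = (-39 - 21 + 147)*(-13) = 87*(-13) = -1131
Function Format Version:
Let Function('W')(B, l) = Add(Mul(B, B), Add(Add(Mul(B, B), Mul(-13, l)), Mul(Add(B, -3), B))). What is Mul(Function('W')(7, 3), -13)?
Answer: -1131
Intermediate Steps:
Function('W')(B, l) = Add(Mul(-13, l), Mul(2, Pow(B, 2)), Mul(B, Add(-3, B))) (Function('W')(B, l) = Add(Pow(B, 2), Add(Add(Pow(B, 2), Mul(-13, l)), Mul(Add(-3, B), B))) = Add(Pow(B, 2), Add(Add(Pow(B, 2), Mul(-13, l)), Mul(B, Add(-3, B)))) = Add(Pow(B, 2), Add(Pow(B, 2), Mul(-13, l), Mul(B, Add(-3, B)))) = Add(Mul(-13, l), Mul(2, Pow(B, 2)), Mul(B, Add(-3, B))))
Mul(Function('W')(7, 3), -13) = Mul(Add(Mul(-13, 3), Mul(-3, 7), Mul(3, Pow(7, 2))), -13) = Mul(Add(-39, -21, Mul(3, 49)), -13) = Mul(Add(-39, -21, 147), -13) = Mul(87, -13) = -1131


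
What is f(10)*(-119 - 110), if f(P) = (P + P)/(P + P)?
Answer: -229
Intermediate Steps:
f(P) = 1 (f(P) = (2*P)/((2*P)) = (2*P)*(1/(2*P)) = 1)
f(10)*(-119 - 110) = 1*(-119 - 110) = 1*(-229) = -229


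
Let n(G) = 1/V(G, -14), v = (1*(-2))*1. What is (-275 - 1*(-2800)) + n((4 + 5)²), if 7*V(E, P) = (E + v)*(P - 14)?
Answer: 797899/316 ≈ 2525.0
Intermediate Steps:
v = -2 (v = -2*1 = -2)
V(E, P) = (-14 + P)*(-2 + E)/7 (V(E, P) = ((E - 2)*(P - 14))/7 = ((-2 + E)*(-14 + P))/7 = ((-14 + P)*(-2 + E))/7 = (-14 + P)*(-2 + E)/7)
n(G) = 1/(8 - 4*G) (n(G) = 1/(4 - 2*G - 2/7*(-14) + (⅐)*G*(-14)) = 1/(4 - 2*G + 4 - 2*G) = 1/(8 - 4*G))
(-275 - 1*(-2800)) + n((4 + 5)²) = (-275 - 1*(-2800)) + 1/(4*(2 - (4 + 5)²)) = (-275 + 2800) + 1/(4*(2 - 1*9²)) = 2525 + 1/(4*(2 - 1*81)) = 2525 + 1/(4*(2 - 81)) = 2525 + (¼)/(-79) = 2525 + (¼)*(-1/79) = 2525 - 1/316 = 797899/316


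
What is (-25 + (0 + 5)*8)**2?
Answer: 225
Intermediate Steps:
(-25 + (0 + 5)*8)**2 = (-25 + 5*8)**2 = (-25 + 40)**2 = 15**2 = 225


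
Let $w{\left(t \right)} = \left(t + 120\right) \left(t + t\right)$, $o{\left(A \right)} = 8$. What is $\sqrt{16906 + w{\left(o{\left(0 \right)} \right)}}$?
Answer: $27 \sqrt{26} \approx 137.67$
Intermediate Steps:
$w{\left(t \right)} = 2 t \left(120 + t\right)$ ($w{\left(t \right)} = \left(120 + t\right) 2 t = 2 t \left(120 + t\right)$)
$\sqrt{16906 + w{\left(o{\left(0 \right)} \right)}} = \sqrt{16906 + 2 \cdot 8 \left(120 + 8\right)} = \sqrt{16906 + 2 \cdot 8 \cdot 128} = \sqrt{16906 + 2048} = \sqrt{18954} = 27 \sqrt{26}$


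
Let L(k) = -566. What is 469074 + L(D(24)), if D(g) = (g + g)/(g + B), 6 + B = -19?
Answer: 468508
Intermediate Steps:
B = -25 (B = -6 - 19 = -25)
D(g) = 2*g/(-25 + g) (D(g) = (g + g)/(g - 25) = (2*g)/(-25 + g) = 2*g/(-25 + g))
469074 + L(D(24)) = 469074 - 566 = 468508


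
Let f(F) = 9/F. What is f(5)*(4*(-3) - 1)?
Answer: -117/5 ≈ -23.400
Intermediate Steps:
f(5)*(4*(-3) - 1) = (9/5)*(4*(-3) - 1) = (9*(⅕))*(-12 - 1) = (9/5)*(-13) = -117/5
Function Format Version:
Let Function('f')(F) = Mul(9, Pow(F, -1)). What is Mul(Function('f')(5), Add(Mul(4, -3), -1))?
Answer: Rational(-117, 5) ≈ -23.400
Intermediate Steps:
Mul(Function('f')(5), Add(Mul(4, -3), -1)) = Mul(Mul(9, Pow(5, -1)), Add(Mul(4, -3), -1)) = Mul(Mul(9, Rational(1, 5)), Add(-12, -1)) = Mul(Rational(9, 5), -13) = Rational(-117, 5)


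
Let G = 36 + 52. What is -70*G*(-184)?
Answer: 1133440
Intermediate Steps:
G = 88
-70*G*(-184) = -70*88*(-184) = -6160*(-184) = 1133440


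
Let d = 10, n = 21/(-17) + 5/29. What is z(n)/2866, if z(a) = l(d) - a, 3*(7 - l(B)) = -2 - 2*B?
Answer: 22771/4238814 ≈ 0.0053720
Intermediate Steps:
n = -524/493 (n = 21*(-1/17) + 5*(1/29) = -21/17 + 5/29 = -524/493 ≈ -1.0629)
l(B) = 23/3 + 2*B/3 (l(B) = 7 - (-2 - 2*B)/3 = 7 + (2/3 + 2*B/3) = 23/3 + 2*B/3)
z(a) = 43/3 - a (z(a) = (23/3 + (2/3)*10) - a = (23/3 + 20/3) - a = 43/3 - a)
z(n)/2866 = (43/3 - 1*(-524/493))/2866 = (43/3 + 524/493)*(1/2866) = (22771/1479)*(1/2866) = 22771/4238814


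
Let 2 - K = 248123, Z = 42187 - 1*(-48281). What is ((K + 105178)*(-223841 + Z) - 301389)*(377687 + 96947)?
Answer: 9048629207911900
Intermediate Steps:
Z = 90468 (Z = 42187 + 48281 = 90468)
K = -248121 (K = 2 - 1*248123 = 2 - 248123 = -248121)
((K + 105178)*(-223841 + Z) - 301389)*(377687 + 96947) = ((-248121 + 105178)*(-223841 + 90468) - 301389)*(377687 + 96947) = (-142943*(-133373) - 301389)*474634 = (19064736739 - 301389)*474634 = 19064435350*474634 = 9048629207911900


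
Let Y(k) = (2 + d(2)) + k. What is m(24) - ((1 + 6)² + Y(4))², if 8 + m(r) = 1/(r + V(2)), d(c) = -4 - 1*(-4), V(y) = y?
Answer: -78857/26 ≈ -3033.0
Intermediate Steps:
d(c) = 0 (d(c) = -4 + 4 = 0)
Y(k) = 2 + k (Y(k) = (2 + 0) + k = 2 + k)
m(r) = -8 + 1/(2 + r) (m(r) = -8 + 1/(r + 2) = -8 + 1/(2 + r))
m(24) - ((1 + 6)² + Y(4))² = (-15 - 8*24)/(2 + 24) - ((1 + 6)² + (2 + 4))² = (-15 - 192)/26 - (7² + 6)² = (1/26)*(-207) - (49 + 6)² = -207/26 - 1*55² = -207/26 - 1*3025 = -207/26 - 3025 = -78857/26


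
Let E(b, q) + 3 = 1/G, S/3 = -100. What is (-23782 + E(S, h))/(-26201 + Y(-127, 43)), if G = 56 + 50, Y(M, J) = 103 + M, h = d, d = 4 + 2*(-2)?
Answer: 2521209/2779850 ≈ 0.90696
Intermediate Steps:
S = -300 (S = 3*(-100) = -300)
d = 0 (d = 4 - 4 = 0)
h = 0
G = 106
E(b, q) = -317/106 (E(b, q) = -3 + 1/106 = -317/106)
(-23782 + E(S, h))/(-26201 + Y(-127, 43)) = (-23782 - 317/106)/(-26201 + (103 - 127)) = -2521209/(106*(-26201 - 24)) = -2521209/106/(-26225) = -2521209/106*(-1/26225) = 2521209/2779850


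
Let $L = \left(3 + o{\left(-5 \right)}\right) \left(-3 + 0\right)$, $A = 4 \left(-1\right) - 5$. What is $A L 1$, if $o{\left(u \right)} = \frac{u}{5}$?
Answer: $54$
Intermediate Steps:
$o{\left(u \right)} = \frac{u}{5}$ ($o{\left(u \right)} = u \frac{1}{5} = \frac{u}{5}$)
$A = -9$ ($A = -4 - 5 = -9$)
$L = -6$ ($L = \left(3 + \frac{1}{5} \left(-5\right)\right) \left(-3 + 0\right) = \left(3 - 1\right) \left(-3\right) = 2 \left(-3\right) = -6$)
$A L 1 = \left(-9\right) \left(-6\right) 1 = 54 \cdot 1 = 54$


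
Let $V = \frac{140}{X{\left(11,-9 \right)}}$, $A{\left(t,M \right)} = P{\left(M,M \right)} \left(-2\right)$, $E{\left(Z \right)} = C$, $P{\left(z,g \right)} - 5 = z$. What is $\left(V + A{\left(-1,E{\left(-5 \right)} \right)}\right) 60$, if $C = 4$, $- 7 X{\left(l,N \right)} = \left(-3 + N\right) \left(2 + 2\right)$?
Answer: $145$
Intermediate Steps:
$P{\left(z,g \right)} = 5 + z$
$X{\left(l,N \right)} = \frac{12}{7} - \frac{4 N}{7}$ ($X{\left(l,N \right)} = - \frac{\left(-3 + N\right) \left(2 + 2\right)}{7} = - \frac{\left(-3 + N\right) 4}{7} = - \frac{-12 + 4 N}{7} = \frac{12}{7} - \frac{4 N}{7}$)
$E{\left(Z \right)} = 4$
$A{\left(t,M \right)} = -10 - 2 M$ ($A{\left(t,M \right)} = \left(5 + M\right) \left(-2\right) = -10 - 2 M$)
$V = \frac{245}{12}$ ($V = \frac{140}{\frac{12}{7} - - \frac{36}{7}} = \frac{140}{\frac{12}{7} + \frac{36}{7}} = \frac{140}{\frac{48}{7}} = 140 \cdot \frac{7}{48} = \frac{245}{12} \approx 20.417$)
$\left(V + A{\left(-1,E{\left(-5 \right)} \right)}\right) 60 = \left(\frac{245}{12} - 18\right) 60 = \frac{29}{12} \cdot 60 = 145$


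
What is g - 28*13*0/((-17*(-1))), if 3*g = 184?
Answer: 184/3 ≈ 61.333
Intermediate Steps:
g = 184/3 (g = (⅓)*184 = 184/3 ≈ 61.333)
g - 28*13*0/((-17*(-1))) = 184/3 - 28*13*0/((-17*(-1))) = 184/3 - 0/17 = 184/3 - 28*0 = 184/3 + 0 = 184/3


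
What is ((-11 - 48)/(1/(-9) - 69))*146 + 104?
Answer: 71107/311 ≈ 228.64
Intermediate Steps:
((-11 - 48)/(1/(-9) - 69))*146 + 104 = -59/(-⅑ - 69)*146 + 104 = -59/(-622/9)*146 + 104 = -59*(-9/622)*146 + 104 = (531/622)*146 + 104 = 38763/311 + 104 = 71107/311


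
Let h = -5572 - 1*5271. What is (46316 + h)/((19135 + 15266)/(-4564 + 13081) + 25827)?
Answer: 100707847/73334320 ≈ 1.3733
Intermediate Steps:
h = -10843 (h = -5572 - 5271 = -10843)
(46316 + h)/((19135 + 15266)/(-4564 + 13081) + 25827) = (46316 - 10843)/((19135 + 15266)/(-4564 + 13081) + 25827) = 35473/(34401/8517 + 25827) = 35473/(34401*(1/8517) + 25827) = 35473/(11467/2839 + 25827) = 35473/(73334320/2839) = 35473*(2839/73334320) = 100707847/73334320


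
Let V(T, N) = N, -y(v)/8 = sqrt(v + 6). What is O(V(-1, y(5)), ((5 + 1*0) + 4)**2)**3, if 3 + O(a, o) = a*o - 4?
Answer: -96998167 - 2993170968*sqrt(11) ≈ -1.0024e+10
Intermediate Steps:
y(v) = -8*sqrt(6 + v) (y(v) = -8*sqrt(v + 6) = -8*sqrt(6 + v))
O(a, o) = -7 + a*o (O(a, o) = -3 + (a*o - 4) = -3 + (-4 + a*o) = -7 + a*o)
O(V(-1, y(5)), ((5 + 1*0) + 4)**2)**3 = (-7 + (-8*sqrt(6 + 5))*((5 + 1*0) + 4)**2)**3 = (-7 + (-8*sqrt(11))*((5 + 0) + 4)**2)**3 = (-7 + (-8*sqrt(11))*(5 + 4)**2)**3 = (-7 - 8*sqrt(11)*9**2)**3 = (-7 - 8*sqrt(11)*81)**3 = (-7 - 648*sqrt(11))**3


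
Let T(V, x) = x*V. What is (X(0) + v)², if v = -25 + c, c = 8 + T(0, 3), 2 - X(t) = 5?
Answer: 400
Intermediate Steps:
X(t) = -3 (X(t) = 2 - 1*5 = 2 - 5 = -3)
T(V, x) = V*x
c = 8 (c = 8 + 0*3 = 8 + 0 = 8)
v = -17 (v = -25 + 8 = -17)
(X(0) + v)² = (-3 - 17)² = (-20)² = 400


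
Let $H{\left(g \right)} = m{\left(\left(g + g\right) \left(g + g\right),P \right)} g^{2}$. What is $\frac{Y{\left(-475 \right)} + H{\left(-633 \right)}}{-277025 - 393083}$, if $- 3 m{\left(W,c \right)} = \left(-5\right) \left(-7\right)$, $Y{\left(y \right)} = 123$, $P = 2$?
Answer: $\frac{2337291}{335054} \approx 6.9759$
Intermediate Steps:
$m{\left(W,c \right)} = - \frac{35}{3}$ ($m{\left(W,c \right)} = - \frac{\left(-5\right) \left(-7\right)}{3} = \left(- \frac{1}{3}\right) 35 = - \frac{35}{3}$)
$H{\left(g \right)} = - \frac{35 g^{2}}{3}$
$\frac{Y{\left(-475 \right)} + H{\left(-633 \right)}}{-277025 - 393083} = \frac{123 - \frac{35 \left(-633\right)^{2}}{3}}{-277025 - 393083} = \frac{123 - 4674705}{-670108} = \left(123 - 4674705\right) \left(- \frac{1}{670108}\right) = \left(-4674582\right) \left(- \frac{1}{670108}\right) = \frac{2337291}{335054}$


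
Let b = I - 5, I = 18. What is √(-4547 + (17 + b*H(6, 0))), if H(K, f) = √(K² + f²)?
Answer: 2*I*√1113 ≈ 66.723*I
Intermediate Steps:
b = 13 (b = 18 - 5 = 13)
√(-4547 + (17 + b*H(6, 0))) = √(-4547 + (17 + 13*√(6² + 0²))) = √(-4547 + (17 + 13*√(36 + 0))) = √(-4547 + (17 + 13*√36)) = √(-4547 + (17 + 13*6)) = √(-4547 + (17 + 78)) = √(-4547 + 95) = √(-4452) = 2*I*√1113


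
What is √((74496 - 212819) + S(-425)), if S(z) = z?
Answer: 2*I*√34687 ≈ 372.49*I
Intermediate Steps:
√((74496 - 212819) + S(-425)) = √((74496 - 212819) - 425) = √(-138323 - 425) = √(-138748) = 2*I*√34687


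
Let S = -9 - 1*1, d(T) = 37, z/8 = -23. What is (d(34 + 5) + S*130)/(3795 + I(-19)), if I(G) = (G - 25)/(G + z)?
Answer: -256389/770429 ≈ -0.33279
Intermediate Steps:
z = -184 (z = 8*(-23) = -184)
I(G) = (-25 + G)/(-184 + G) (I(G) = (G - 25)/(G - 184) = (-25 + G)/(-184 + G))
S = -10 (S = -9 - 1 = -10)
(d(34 + 5) + S*130)/(3795 + I(-19)) = (37 - 10*130)/(3795 + (-25 - 19)/(-184 - 19)) = (37 - 1300)/(3795 - 44/(-203)) = -1263/(3795 - 1/203*(-44)) = -1263/(3795 + 44/203) = -1263/770429/203 = -1263*203/770429 = -256389/770429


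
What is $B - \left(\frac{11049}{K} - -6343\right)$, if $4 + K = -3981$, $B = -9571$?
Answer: $- \frac{63406241}{3985} \approx -15911.0$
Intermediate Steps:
$K = -3985$ ($K = -4 - 3981 = -3985$)
$B - \left(\frac{11049}{K} - -6343\right) = -9571 - \left(\frac{11049}{-3985} - -6343\right) = -9571 - \left(11049 \left(- \frac{1}{3985}\right) + 6343\right) = -9571 - \left(- \frac{11049}{3985} + 6343\right) = -9571 - \frac{25265806}{3985} = - \frac{63406241}{3985}$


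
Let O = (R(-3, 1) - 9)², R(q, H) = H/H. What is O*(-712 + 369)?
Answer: -21952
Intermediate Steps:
R(q, H) = 1
O = 64 (O = (1 - 9)² = (-8)² = 64)
O*(-712 + 369) = 64*(-712 + 369) = 64*(-343) = -21952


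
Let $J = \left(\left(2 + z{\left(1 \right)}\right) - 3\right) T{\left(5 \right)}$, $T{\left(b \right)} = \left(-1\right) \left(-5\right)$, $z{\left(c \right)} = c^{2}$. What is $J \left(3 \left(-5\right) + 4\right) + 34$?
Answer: $34$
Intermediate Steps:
$T{\left(b \right)} = 5$
$J = 0$ ($J = \left(\left(2 + 1^{2}\right) - 3\right) 5 = \left(\left(2 + 1\right) - 3\right) 5 = \left(3 - 3\right) 5 = 0 \cdot 5 = 0$)
$J \left(3 \left(-5\right) + 4\right) + 34 = 0 \left(3 \left(-5\right) + 4\right) + 34 = 0 \left(-15 + 4\right) + 34 = 0 \left(-11\right) + 34 = 0 + 34 = 34$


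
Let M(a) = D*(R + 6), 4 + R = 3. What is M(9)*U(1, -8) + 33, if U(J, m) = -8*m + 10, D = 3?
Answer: 1143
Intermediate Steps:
R = -1 (R = -4 + 3 = -1)
U(J, m) = 10 - 8*m
M(a) = 15 (M(a) = 3*(-1 + 6) = 3*5 = 15)
M(9)*U(1, -8) + 33 = 15*(10 - 8*(-8)) + 33 = 15*(10 + 64) + 33 = 15*74 + 33 = 1110 + 33 = 1143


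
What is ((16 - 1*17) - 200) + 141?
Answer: -60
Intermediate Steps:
((16 - 1*17) - 200) + 141 = ((16 - 17) - 200) + 141 = (-1 - 200) + 141 = -201 + 141 = -60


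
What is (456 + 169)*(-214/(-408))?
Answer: 66875/204 ≈ 327.82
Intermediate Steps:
(456 + 169)*(-214/(-408)) = 625*(-214*(-1/408)) = 625*(107/204) = 66875/204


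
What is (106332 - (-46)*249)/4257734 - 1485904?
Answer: -3163291931875/2128867 ≈ -1.4859e+6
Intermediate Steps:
(106332 - (-46)*249)/4257734 - 1485904 = (106332 - 1*(-11454))*(1/4257734) - 1485904 = (106332 + 11454)*(1/4257734) - 1485904 = 117786*(1/4257734) - 1485904 = 58893/2128867 - 1485904 = -3163291931875/2128867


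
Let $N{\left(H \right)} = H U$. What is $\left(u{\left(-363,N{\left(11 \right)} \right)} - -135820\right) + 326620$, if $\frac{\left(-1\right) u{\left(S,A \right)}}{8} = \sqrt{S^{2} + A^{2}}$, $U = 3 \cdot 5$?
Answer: $462440 - 264 \sqrt{146} \approx 4.5925 \cdot 10^{5}$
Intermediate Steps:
$U = 15$
$N{\left(H \right)} = 15 H$ ($N{\left(H \right)} = H 15 = 15 H$)
$u{\left(S,A \right)} = - 8 \sqrt{A^{2} + S^{2}}$ ($u{\left(S,A \right)} = - 8 \sqrt{S^{2} + A^{2}} = - 8 \sqrt{A^{2} + S^{2}}$)
$\left(u{\left(-363,N{\left(11 \right)} \right)} - -135820\right) + 326620 = \left(- 8 \sqrt{\left(15 \cdot 11\right)^{2} + \left(-363\right)^{2}} - -135820\right) + 326620 = \left(- 8 \sqrt{165^{2} + 131769} + \left(-24415 + 160235\right)\right) + 326620 = \left(- 8 \sqrt{27225 + 131769} + 135820\right) + 326620 = \left(- 8 \sqrt{158994} + 135820\right) + 326620 = \left(- 8 \cdot 33 \sqrt{146} + 135820\right) + 326620 = \left(- 264 \sqrt{146} + 135820\right) + 326620 = \left(135820 - 264 \sqrt{146}\right) + 326620 = 462440 - 264 \sqrt{146}$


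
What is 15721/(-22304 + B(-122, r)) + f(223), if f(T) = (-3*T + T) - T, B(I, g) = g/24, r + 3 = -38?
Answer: -358517757/535337 ≈ -669.71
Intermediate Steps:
r = -41 (r = -3 - 38 = -41)
B(I, g) = g/24 (B(I, g) = g*(1/24) = g/24)
f(T) = -3*T (f(T) = -2*T - T = -3*T)
15721/(-22304 + B(-122, r)) + f(223) = 15721/(-22304 + (1/24)*(-41)) - 3*223 = 15721/(-22304 - 41/24) - 669 = 15721/(-535337/24) - 669 = 15721*(-24/535337) - 669 = -377304/535337 - 669 = -358517757/535337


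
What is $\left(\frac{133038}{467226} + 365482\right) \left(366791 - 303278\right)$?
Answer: $\frac{602536631435145}{25957} \approx 2.3213 \cdot 10^{10}$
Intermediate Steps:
$\left(\frac{133038}{467226} + 365482\right) \left(366791 - 303278\right) = \left(133038 \cdot \frac{1}{467226} + 365482\right) 63513 = \left(\frac{7391}{25957} + 365482\right) 63513 = \frac{9486823665}{25957} \cdot 63513 = \frac{602536631435145}{25957}$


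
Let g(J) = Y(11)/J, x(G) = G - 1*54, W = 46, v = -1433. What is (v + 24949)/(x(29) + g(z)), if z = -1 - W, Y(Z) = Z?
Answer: -552626/593 ≈ -931.92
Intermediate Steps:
x(G) = -54 + G (x(G) = G - 54 = -54 + G)
z = -47 (z = -1 - 1*46 = -1 - 46 = -47)
g(J) = 11/J
(v + 24949)/(x(29) + g(z)) = (-1433 + 24949)/((-54 + 29) + 11/(-47)) = 23516/(-25 + 11*(-1/47)) = 23516/(-25 - 11/47) = 23516/(-1186/47) = 23516*(-47/1186) = -552626/593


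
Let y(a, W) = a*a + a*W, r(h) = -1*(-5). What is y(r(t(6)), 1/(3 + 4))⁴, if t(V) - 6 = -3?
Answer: 1049760000/2401 ≈ 4.3722e+5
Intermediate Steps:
t(V) = 3 (t(V) = 6 - 3 = 3)
r(h) = 5
y(a, W) = a² + W*a
y(r(t(6)), 1/(3 + 4))⁴ = (5*(1/(3 + 4) + 5))⁴ = (5*(1/7 + 5))⁴ = (5*(⅐ + 5))⁴ = (5*(36/7))⁴ = (180/7)⁴ = 1049760000/2401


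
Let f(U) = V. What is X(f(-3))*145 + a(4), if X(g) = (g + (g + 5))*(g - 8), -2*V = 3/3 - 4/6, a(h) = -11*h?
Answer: -50131/9 ≈ -5570.1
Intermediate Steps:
V = -⅙ (V = -(3/3 - 4/6)/2 = -(3*(⅓) - 4*⅙)/2 = -(1 - ⅔)/2 = -½*⅓ = -⅙ ≈ -0.16667)
f(U) = -⅙
X(g) = (-8 + g)*(5 + 2*g) (X(g) = (g + (5 + g))*(-8 + g) = (5 + 2*g)*(-8 + g) = (-8 + g)*(5 + 2*g))
X(f(-3))*145 + a(4) = (-40 - 11*(-⅙) + 2*(-⅙)²)*145 - 11*4 = (-40 + 11/6 + 2*(1/36))*145 - 44 = (-40 + 11/6 + 1/18)*145 - 44 = -343/9*145 - 44 = -49735/9 - 44 = -50131/9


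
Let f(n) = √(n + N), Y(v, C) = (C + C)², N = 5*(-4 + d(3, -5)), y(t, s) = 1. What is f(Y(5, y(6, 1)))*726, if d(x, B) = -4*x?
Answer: 1452*I*√19 ≈ 6329.1*I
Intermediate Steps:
N = -80 (N = 5*(-4 - 4*3) = 5*(-4 - 12) = 5*(-16) = -80)
Y(v, C) = 4*C² (Y(v, C) = (2*C)² = 4*C²)
f(n) = √(-80 + n) (f(n) = √(n - 80) = √(-80 + n))
f(Y(5, y(6, 1)))*726 = √(-80 + 4*1²)*726 = √(-80 + 4*1)*726 = √(-80 + 4)*726 = √(-76)*726 = (2*I*√19)*726 = 1452*I*√19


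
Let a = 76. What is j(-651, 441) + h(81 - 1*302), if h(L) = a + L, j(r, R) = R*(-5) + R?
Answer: -1909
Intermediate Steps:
j(r, R) = -4*R (j(r, R) = -5*R + R = -4*R)
h(L) = 76 + L
j(-651, 441) + h(81 - 1*302) = -4*441 + (76 + (81 - 1*302)) = -1764 + (76 + (81 - 302)) = -1764 + (76 - 221) = -1764 - 145 = -1909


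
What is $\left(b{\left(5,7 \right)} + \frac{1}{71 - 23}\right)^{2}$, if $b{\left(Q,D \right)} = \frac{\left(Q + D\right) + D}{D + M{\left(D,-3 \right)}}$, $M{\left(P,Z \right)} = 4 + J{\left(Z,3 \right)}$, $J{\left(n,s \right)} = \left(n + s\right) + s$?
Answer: $\frac{214369}{112896} \approx 1.8988$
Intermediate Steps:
$J{\left(n,s \right)} = n + 2 s$
$M{\left(P,Z \right)} = 10 + Z$ ($M{\left(P,Z \right)} = 4 + \left(Z + 2 \cdot 3\right) = 4 + \left(Z + 6\right) = 4 + \left(6 + Z\right) = 10 + Z$)
$b{\left(Q,D \right)} = \frac{Q + 2 D}{7 + D}$ ($b{\left(Q,D \right)} = \frac{\left(Q + D\right) + D}{D + \left(10 - 3\right)} = \frac{\left(D + Q\right) + D}{D + 7} = \frac{Q + 2 D}{7 + D}$)
$\left(b{\left(5,7 \right)} + \frac{1}{71 - 23}\right)^{2} = \left(\frac{5 + 2 \cdot 7}{7 + 7} + \frac{1}{71 - 23}\right)^{2} = \left(\frac{5 + 14}{14} + \frac{1}{48}\right)^{2} = \left(\frac{1}{14} \cdot 19 + \frac{1}{48}\right)^{2} = \left(\frac{19}{14} + \frac{1}{48}\right)^{2} = \left(\frac{463}{336}\right)^{2} = \frac{214369}{112896}$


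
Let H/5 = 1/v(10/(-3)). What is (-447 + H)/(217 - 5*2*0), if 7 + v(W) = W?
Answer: -13872/6727 ≈ -2.0621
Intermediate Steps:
v(W) = -7 + W
H = -15/31 (H = 5/(-7 + 10/(-3)) = 5/(-7 + 10*(-1/3)) = 5/(-7 - 10/3) = 5/(-31/3) = 5*(-3/31) = -15/31 ≈ -0.48387)
(-447 + H)/(217 - 5*2*0) = (-447 - 15/31)/(217 - 5*2*0) = -13872/(31*(217 - 10*0)) = -13872/(31*(217 + 0)) = -13872/31/217 = -13872/31*1/217 = -13872/6727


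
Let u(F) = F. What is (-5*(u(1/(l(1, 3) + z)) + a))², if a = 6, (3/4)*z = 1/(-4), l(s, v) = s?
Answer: 5625/4 ≈ 1406.3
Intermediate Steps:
z = -⅓ (z = (4/3)/(-4) = (4/3)*(-¼) = -⅓ ≈ -0.33333)
(-5*(u(1/(l(1, 3) + z)) + a))² = (-5*(1/(1 - ⅓) + 6))² = (-5*(1/(⅔) + 6))² = (-5*(3/2 + 6))² = (-5*15/2)² = (-75/2)² = 5625/4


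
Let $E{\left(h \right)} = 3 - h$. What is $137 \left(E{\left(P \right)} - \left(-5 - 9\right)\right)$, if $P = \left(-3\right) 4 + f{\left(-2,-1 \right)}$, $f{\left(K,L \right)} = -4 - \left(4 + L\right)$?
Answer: $4932$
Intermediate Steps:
$f{\left(K,L \right)} = -8 - L$
$P = -19$ ($P = \left(-3\right) 4 - 7 = -12 + \left(-8 + 1\right) = -12 - 7 = -19$)
$137 \left(E{\left(P \right)} - \left(-5 - 9\right)\right) = 137 \left(\left(3 - -19\right) - \left(-5 - 9\right)\right) = 137 \left(\left(3 + 19\right) - -14\right) = 137 \left(22 + 14\right) = 137 \cdot 36 = 4932$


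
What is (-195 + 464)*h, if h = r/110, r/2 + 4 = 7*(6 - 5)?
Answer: 807/55 ≈ 14.673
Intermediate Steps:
r = 6 (r = -8 + 2*(7*(6 - 5)) = -8 + 2*(7*1) = -8 + 2*7 = -8 + 14 = 6)
h = 3/55 (h = 6/110 = 6*(1/110) = 3/55 ≈ 0.054545)
(-195 + 464)*h = (-195 + 464)*(3/55) = 269*(3/55) = 807/55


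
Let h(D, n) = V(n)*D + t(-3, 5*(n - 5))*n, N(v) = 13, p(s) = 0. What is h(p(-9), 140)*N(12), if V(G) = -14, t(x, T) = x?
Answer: -5460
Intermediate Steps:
h(D, n) = -14*D - 3*n
h(p(-9), 140)*N(12) = (-14*0 - 3*140)*13 = (0 - 420)*13 = -420*13 = -5460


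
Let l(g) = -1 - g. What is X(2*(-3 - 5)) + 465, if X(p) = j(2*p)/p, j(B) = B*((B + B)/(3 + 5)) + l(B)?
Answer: 7153/16 ≈ 447.06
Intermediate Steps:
j(B) = -1 - B + B**2/4 (j(B) = B*((B + B)/(3 + 5)) + (-1 - B) = B*((2*B)/8) + (-1 - B) = B*((2*B)*(1/8)) + (-1 - B) = B*(B/4) + (-1 - B) = B**2/4 + (-1 - B) = -1 - B + B**2/4)
X(p) = (-1 + p**2 - 2*p)/p (X(p) = (-1 - 2*p + (2*p)**2/4)/p = (-1 - 2*p + (4*p**2)/4)/p = (-1 - 2*p + p**2)/p = (-1 + p**2 - 2*p)/p)
X(2*(-3 - 5)) + 465 = (-2 + 2*(-3 - 5) - 1/(2*(-3 - 5))) + 465 = (-2 + 2*(-8) - 1/(2*(-8))) + 465 = (-2 - 16 - 1/(-16)) + 465 = (-2 - 16 - 1*(-1/16)) + 465 = (-2 - 16 + 1/16) + 465 = -287/16 + 465 = 7153/16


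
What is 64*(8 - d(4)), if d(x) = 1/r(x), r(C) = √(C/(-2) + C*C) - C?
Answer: 640 + 32*√14 ≈ 759.73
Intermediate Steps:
r(C) = √(C² - C/2) - C (r(C) = √(C*(-½) + C²) - C = √(-C/2 + C²) - C = √(C² - C/2) - C)
d(x) = 1/(-x + √2*√(x*(-1 + 2*x))/2)
64*(8 - d(4)) = 64*(8 - (-2)/(2*4 - √2*√(4*(-1 + 2*4)))) = 64*(8 - (-2)/(8 - √2*√(4*(-1 + 8)))) = 64*(8 - (-2)/(8 - √2*√(4*7))) = 64*(8 - (-2)/(8 - √2*√28)) = 64*(8 - (-2)/(8 - √2*2*√7)) = 64*(8 - (-2)/(8 - 2*√14)) = 64*(8 + 2/(8 - 2*√14)) = 512 + 128/(8 - 2*√14)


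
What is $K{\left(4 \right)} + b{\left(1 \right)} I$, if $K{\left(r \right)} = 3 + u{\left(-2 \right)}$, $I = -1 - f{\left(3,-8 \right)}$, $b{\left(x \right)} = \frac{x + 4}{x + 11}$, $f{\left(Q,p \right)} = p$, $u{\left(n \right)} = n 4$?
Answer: $- \frac{25}{12} \approx -2.0833$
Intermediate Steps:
$u{\left(n \right)} = 4 n$
$b{\left(x \right)} = \frac{4 + x}{11 + x}$
$I = 7$ ($I = -1 - -8 = -1 + 8 = 7$)
$K{\left(r \right)} = -5$ ($K{\left(r \right)} = 3 + 4 \left(-2\right) = 3 - 8 = -5$)
$K{\left(4 \right)} + b{\left(1 \right)} I = -5 + \frac{4 + 1}{11 + 1} \cdot 7 = -5 + \frac{1}{12} \cdot 5 \cdot 7 = -5 + \frac{5}{12} \cdot 7 = -5 + \frac{35}{12} = - \frac{25}{12}$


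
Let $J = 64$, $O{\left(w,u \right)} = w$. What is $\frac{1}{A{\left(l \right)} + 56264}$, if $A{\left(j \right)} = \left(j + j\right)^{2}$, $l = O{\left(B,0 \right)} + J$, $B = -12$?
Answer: $\frac{1}{67080} \approx 1.4908 \cdot 10^{-5}$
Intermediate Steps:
$l = 52$ ($l = -12 + 64 = 52$)
$A{\left(j \right)} = 4 j^{2}$ ($A{\left(j \right)} = \left(2 j\right)^{2} = 4 j^{2}$)
$\frac{1}{A{\left(l \right)} + 56264} = \frac{1}{4 \cdot 52^{2} + 56264} = \frac{1}{4 \cdot 2704 + 56264} = \frac{1}{10816 + 56264} = \frac{1}{67080}$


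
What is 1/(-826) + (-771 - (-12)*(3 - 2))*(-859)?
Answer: 538536305/826 ≈ 6.5198e+5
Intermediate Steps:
1/(-826) + (-771 - (-12)*(3 - 2))*(-859) = -1/826 + (-771 - (-12))*(-859) = -1/826 + (-771 - 1*(-12))*(-859) = -1/826 + (-771 + 12)*(-859) = -1/826 - 759*(-859) = -1/826 + 651981 = 538536305/826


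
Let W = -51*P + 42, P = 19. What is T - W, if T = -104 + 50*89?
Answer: 5273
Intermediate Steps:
T = 4346 (T = -104 + 4450 = 4346)
W = -927 (W = -51*19 + 42 = -969 + 42 = -927)
T - W = 4346 - 1*(-927) = 4346 + 927 = 5273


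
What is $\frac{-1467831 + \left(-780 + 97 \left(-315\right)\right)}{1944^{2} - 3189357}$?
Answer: $- \frac{166574}{65531} \approx -2.5419$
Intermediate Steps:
$\frac{-1467831 + \left(-780 + 97 \left(-315\right)\right)}{1944^{2} - 3189357} = \frac{-1467831 - 31335}{3779136 - 3189357} = \frac{-1467831 - 31335}{589779} = \left(-1499166\right) \frac{1}{589779} = - \frac{166574}{65531}$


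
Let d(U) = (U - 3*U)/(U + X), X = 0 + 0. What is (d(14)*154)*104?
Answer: -32032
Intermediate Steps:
X = 0
d(U) = -2 (d(U) = (U - 3*U)/(U + 0) = (-2*U)/U = -2)
(d(14)*154)*104 = -2*154*104 = -308*104 = -32032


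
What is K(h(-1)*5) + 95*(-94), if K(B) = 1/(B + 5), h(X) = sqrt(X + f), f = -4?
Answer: (-8930*sqrt(5) + 44649*I/5)/(sqrt(5) - I) ≈ -8930.0 - 0.074537*I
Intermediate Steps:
h(X) = sqrt(-4 + X) (h(X) = sqrt(X - 4) = sqrt(-4 + X))
K(B) = 1/(5 + B)
K(h(-1)*5) + 95*(-94) = 1/(5 + sqrt(-4 - 1)*5) + 95*(-94) = 1/(5 + sqrt(-5)*5) - 8930 = 1/(5 + (I*sqrt(5))*5) - 8930 = 1/(5 + 5*I*sqrt(5)) - 8930 = -8930 + 1/(5 + 5*I*sqrt(5))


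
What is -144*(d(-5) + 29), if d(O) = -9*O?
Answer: -10656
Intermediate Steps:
-144*(d(-5) + 29) = -144*(-9*(-5) + 29) = -144*(45 + 29) = -144*74 = -10656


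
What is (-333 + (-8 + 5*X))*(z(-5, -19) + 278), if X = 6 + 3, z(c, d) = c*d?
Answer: -110408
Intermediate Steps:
X = 9
(-333 + (-8 + 5*X))*(z(-5, -19) + 278) = (-333 + (-8 + 5*9))*(-5*(-19) + 278) = (-333 + (-8 + 45))*(95 + 278) = (-333 + 37)*373 = -296*373 = -110408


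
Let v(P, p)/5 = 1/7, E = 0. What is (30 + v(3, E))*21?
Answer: 645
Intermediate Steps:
v(P, p) = 5/7
(30 + v(3, E))*21 = (30 + 5/7)*21 = (215/7)*21 = 645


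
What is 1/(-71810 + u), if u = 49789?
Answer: -1/22021 ≈ -4.5411e-5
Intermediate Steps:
1/(-71810 + u) = 1/(-71810 + 49789) = 1/(-22021) = -1/22021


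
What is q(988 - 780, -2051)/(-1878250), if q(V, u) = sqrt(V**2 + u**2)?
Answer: -sqrt(4249865)/1878250 ≈ -0.0010976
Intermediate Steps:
q(988 - 780, -2051)/(-1878250) = sqrt((988 - 780)**2 + (-2051)**2)/(-1878250) = sqrt(208**2 + 4206601)*(-1/1878250) = sqrt(43264 + 4206601)*(-1/1878250) = sqrt(4249865)*(-1/1878250) = -sqrt(4249865)/1878250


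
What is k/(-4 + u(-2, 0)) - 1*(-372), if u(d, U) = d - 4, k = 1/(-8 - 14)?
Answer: 81841/220 ≈ 372.00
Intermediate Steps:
k = -1/22 (k = 1/(-22) = -1/22 ≈ -0.045455)
u(d, U) = -4 + d
k/(-4 + u(-2, 0)) - 1*(-372) = -1/(22*(-4 + (-4 - 2))) - 1*(-372) = -1/(22*(-4 - 6)) + 372 = -1/22/(-10) + 372 = -1/22*(-⅒) + 372 = 1/220 + 372 = 81841/220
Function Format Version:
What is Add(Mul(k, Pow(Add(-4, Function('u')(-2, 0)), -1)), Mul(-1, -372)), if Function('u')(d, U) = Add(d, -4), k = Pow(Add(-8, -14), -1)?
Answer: Rational(81841, 220) ≈ 372.00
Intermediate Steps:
k = Rational(-1, 22) (k = Pow(-22, -1) = Rational(-1, 22) ≈ -0.045455)
Function('u')(d, U) = Add(-4, d)
Add(Mul(k, Pow(Add(-4, Function('u')(-2, 0)), -1)), Mul(-1, -372)) = Add(Mul(Rational(-1, 22), Pow(Add(-4, Add(-4, -2)), -1)), Mul(-1, -372)) = Add(Mul(Rational(-1, 22), Pow(Add(-4, -6), -1)), 372) = Add(Mul(Rational(-1, 22), Pow(-10, -1)), 372) = Add(Mul(Rational(-1, 22), Rational(-1, 10)), 372) = Add(Rational(1, 220), 372) = Rational(81841, 220)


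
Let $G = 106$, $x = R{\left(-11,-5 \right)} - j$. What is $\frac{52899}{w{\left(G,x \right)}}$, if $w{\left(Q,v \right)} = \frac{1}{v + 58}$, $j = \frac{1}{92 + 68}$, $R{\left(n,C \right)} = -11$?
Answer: $\frac{397747581}{160} \approx 2.4859 \cdot 10^{6}$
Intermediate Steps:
$j = \frac{1}{160} \approx 0.00625$
$x = - \frac{1761}{160}$ ($x = -11 - \frac{1}{160} = - \frac{1761}{160} \approx -11.006$)
$w{\left(Q,v \right)} = \frac{1}{58 + v}$
$\frac{52899}{w{\left(G,x \right)}} = \frac{52899}{\frac{1}{58 - \frac{1761}{160}}} = \frac{52899}{\frac{1}{\frac{7519}{160}}} = \frac{52899}{\frac{160}{7519}} = 52899 \cdot \frac{7519}{160} = \frac{397747581}{160}$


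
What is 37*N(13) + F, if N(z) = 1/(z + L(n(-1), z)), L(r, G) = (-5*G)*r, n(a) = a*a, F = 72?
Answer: 3707/52 ≈ 71.288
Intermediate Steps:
n(a) = a²
L(r, G) = -5*G*r
N(z) = -1/(4*z) (N(z) = 1/(z - 5*z*(-1)²) = 1/(z - 5*z*1) = 1/(z - 5*z) = 1/(-4*z) = -1/(4*z))
37*N(13) + F = 37*(-¼/13) + 72 = 37*(-¼*1/13) + 72 = 37*(-1/52) + 72 = -37/52 + 72 = 3707/52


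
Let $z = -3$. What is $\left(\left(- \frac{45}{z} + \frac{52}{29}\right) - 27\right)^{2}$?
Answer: $\frac{87616}{841} \approx 104.18$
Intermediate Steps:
$\left(\left(- \frac{45}{z} + \frac{52}{29}\right) - 27\right)^{2} = \left(\left(- \frac{45}{-3} + \frac{52}{29}\right) - 27\right)^{2} = \left(\left(\left(-45\right) \left(- \frac{1}{3}\right) + 52 \cdot \frac{1}{29}\right) - 27\right)^{2} = \left(\left(15 + \frac{52}{29}\right) - 27\right)^{2} = \left(\frac{487}{29} - 27\right)^{2} = \left(- \frac{296}{29}\right)^{2} = \frac{87616}{841}$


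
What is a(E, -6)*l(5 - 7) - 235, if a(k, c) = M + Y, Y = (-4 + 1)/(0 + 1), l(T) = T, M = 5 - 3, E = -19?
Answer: -233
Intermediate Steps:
M = 2
Y = -3 (Y = -3/1 = -3*1 = -3)
a(k, c) = -1 (a(k, c) = 2 - 3 = -1)
a(E, -6)*l(5 - 7) - 235 = -(5 - 7) - 235 = -1*(-2) - 235 = 2 - 235 = -233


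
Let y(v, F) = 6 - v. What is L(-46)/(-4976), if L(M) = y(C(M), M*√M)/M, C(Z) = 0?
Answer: 3/114448 ≈ 2.6213e-5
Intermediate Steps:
L(M) = 6/M (L(M) = (6 - 1*0)/M = (6 + 0)/M = 6/M)
L(-46)/(-4976) = (6/(-46))/(-4976) = (6*(-1/46))*(-1/4976) = -3/23*(-1/4976) = 3/114448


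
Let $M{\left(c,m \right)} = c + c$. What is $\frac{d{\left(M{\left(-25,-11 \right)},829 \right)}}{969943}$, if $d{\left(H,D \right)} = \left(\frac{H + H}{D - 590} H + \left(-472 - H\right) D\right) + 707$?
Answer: $- \frac{83437309}{231816377} \approx -0.35993$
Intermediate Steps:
$M{\left(c,m \right)} = 2 c$
$d{\left(H,D \right)} = 707 + D \left(-472 - H\right) + \frac{2 H^{2}}{-590 + D}$ ($d{\left(H,D \right)} = \left(\frac{2 H}{-590 + D} H + D \left(-472 - H\right)\right) + 707 = \left(\frac{2 H^{2}}{-590 + D} + D \left(-472 - H\right)\right) + 707 = \left(D \left(-472 - H\right) + \frac{2 H^{2}}{-590 + D}\right) + 707 = 707 + D \left(-472 - H\right) + \frac{2 H^{2}}{-590 + D}$)
$\frac{d{\left(M{\left(-25,-11 \right)},829 \right)}}{969943} = \frac{\frac{1}{-590 + 829} \left(-417130 - 472 \cdot 829^{2} + 2 \left(2 \left(-25\right)\right)^{2} + 279187 \cdot 829 - 2 \left(-25\right) 829^{2} + 590 \cdot 829 \cdot 2 \left(-25\right)\right)}{969943} = \frac{-417130 - 324377752 + 2 \left(-50\right)^{2} + 231446023 - \left(-50\right) 687241 + 590 \cdot 829 \left(-50\right)}{239} \cdot \frac{1}{969943} = \frac{-417130 - 324377752 + 2 \cdot 2500 + 231446023 + 34362050 - 24455500}{239} \cdot \frac{1}{969943} = \frac{-417130 - 324377752 + 5000 + 231446023 + 34362050 - 24455500}{239} \cdot \frac{1}{969943} = \frac{1}{239} \left(-83437309\right) \frac{1}{969943} = \left(- \frac{83437309}{239}\right) \frac{1}{969943} = - \frac{83437309}{231816377}$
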